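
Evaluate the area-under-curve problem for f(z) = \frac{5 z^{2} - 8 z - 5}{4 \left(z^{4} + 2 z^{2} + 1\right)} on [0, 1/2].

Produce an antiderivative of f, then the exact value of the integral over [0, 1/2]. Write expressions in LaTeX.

Recognize the product-rule pattern: f = u'v + uv' with u = \frac{1}{2 z^{2} + 2}, v = 2 - \frac{5 z}{2}, so integration by parts undoes it.
F(z) = - \frac{5 z}{4 z^{2} + 4} + \frac{2}{2 z^{2} + 2} is an antiderivative of f.
Check: d/dz[- \frac{5 z}{4 z^{2} + 4} + \frac{2}{2 z^{2} + 2}] = \frac{5 z^{2} - 8 z - 5}{4 z^{4} + 8 z^{2} + 4}, which equals f(z).
F(1/2) = \frac{3}{10}; F(0) = 1.
Integral = F(1/2) - F(0) = - \frac{7}{10}.

Antiderivative: F(z) = - \frac{5 z}{4 z^{2} + 4} + \frac{2}{2 z^{2} + 2}; value = - \frac{7}{10}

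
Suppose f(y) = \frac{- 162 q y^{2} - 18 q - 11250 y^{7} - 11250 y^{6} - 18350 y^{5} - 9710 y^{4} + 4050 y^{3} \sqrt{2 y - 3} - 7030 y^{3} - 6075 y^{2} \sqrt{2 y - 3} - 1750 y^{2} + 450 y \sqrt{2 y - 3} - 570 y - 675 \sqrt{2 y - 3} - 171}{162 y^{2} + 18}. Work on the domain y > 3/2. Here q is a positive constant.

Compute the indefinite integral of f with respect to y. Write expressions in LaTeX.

A first test for any F(y): its y-derivative must equal f(y) identically.
Check: d/dy[- \frac{54 q y + 625 y^{6} + 750 y^{5} + 1425 y^{4} + 940 y^{3} - 540 y^{2} \sqrt{2 y - 3} + 855 y^{2} + 1620 y \sqrt{2 y - 3} + 270 y - 1215 \sqrt{2 y - 3} + 81 \operatorname{atan}{\left(3 y \right)} + 135}{54}] = \frac{- 162 q y^{2} \sqrt{2 y - 3} - 18 q \sqrt{2 y - 3} - 11250 y^{7} \sqrt{2 y - 3} - 11250 y^{6} \sqrt{2 y - 3} - 18350 y^{5} \sqrt{2 y - 3} - 9710 y^{4} \sqrt{2 y - 3} + 8100 y^{4} - 7030 y^{3} \sqrt{2 y - 3} - 24300 y^{3} - 1750 y^{2} \sqrt{2 y - 3} + 19125 y^{2} - 570 y \sqrt{2 y - 3} - 2700 y - 171 \sqrt{2 y - 3} + 2025}{162 y^{2} \sqrt{2 y - 3} + 18 \sqrt{2 y - 3}}, which equals f(y).

F(y) = - \frac{54 q y + 625 y^{6} + 750 y^{5} + 1425 y^{4} + 940 y^{3} - 540 y^{2} \sqrt{2 y - 3} + 855 y^{2} + 1620 y \sqrt{2 y - 3} + 270 y - 1215 \sqrt{2 y - 3} + 81 \operatorname{atan}{\left(3 y \right)} + 135}{54} + C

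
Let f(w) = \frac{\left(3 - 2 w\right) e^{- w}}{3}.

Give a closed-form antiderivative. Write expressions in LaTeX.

An antiderivative is F(w) = \frac{2 w e^{- w}}{3} - \frac{e^{- w}}{3}.

Recognize the product-rule pattern: f = u'v + uv' with u = \frac{2 w}{3} - \frac{1}{3}, v = e^{- w}, so integration by parts undoes it.
Check: d/dw[\frac{2 w e^{- w}}{3} - \frac{e^{- w}}{3}] = \frac{\left(3 - 2 w\right) e^{- w}}{3} = f(w).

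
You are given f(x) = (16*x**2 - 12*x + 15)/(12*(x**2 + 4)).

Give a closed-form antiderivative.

An antiderivative F(x) passes only if d/dx[F] lands on f(x) exactly.
Check: d/dx[(32*x - 12*log(x**2 + 4) - 49*atan(x/2))/24] = (16*x**2 - 12*x + 15)/(12*x**2 + 48), which equals f(x).

An antiderivative is F(x) = (32*x - 12*log(x**2 + 4) - 49*atan(x/2))/24.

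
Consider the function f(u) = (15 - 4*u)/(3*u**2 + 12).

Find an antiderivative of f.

Check any antiderivative F(u) by computing F'(u) and comparing it with f(u).
Check: d/du[(-4*log(u**2 + 4) + 15*atan(u/2))/6] = (15 - 4*u)/(3*u**2 + 12) = f(u).

An antiderivative is F(u) = (-4*log(u**2 + 4) + 15*atan(u/2))/6.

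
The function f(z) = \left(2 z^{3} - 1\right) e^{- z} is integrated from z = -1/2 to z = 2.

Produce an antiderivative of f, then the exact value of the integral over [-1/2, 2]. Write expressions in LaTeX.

Antiderivative: F(z) = \left(- 2 z^{3} - 6 z^{2} - 12 z - 11\right) e^{- z}; value = - \frac{75}{e^{2}} + \frac{25 e^{\frac{1}{2}}}{4}

f has the shape u'v + uv' for u = - 2 z^{3} - 6 z^{2} - 12 z - 11 and v = e^{- z} — it is the derivative of the product u*v.
F(z) = \left(- 2 z^{3} - 6 z^{2} - 12 z - 11\right) e^{- z} is an antiderivative of f.
Check: d/dz[\left(- 2 z^{3} - 6 z^{2} - 12 z - 11\right) e^{- z}] = \left(2 z^{3} - 1\right) e^{- z} = f(z).
F(2) = - \frac{75}{e^{2}}; F(-1/2) = - \frac{25 e^{\frac{1}{2}}}{4}.
Integral = F(2) - F(-1/2) = - \frac{75}{e^{2}} + \frac{25 e^{\frac{1}{2}}}{4}.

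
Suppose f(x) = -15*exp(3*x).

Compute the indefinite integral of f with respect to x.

F(x) = -5*exp(3*x) + C

Any candidate F(x) must reproduce f(x) exactly when differentiated.
Check: d/dx[-5*exp(3*x)] = -15*exp(3*x) = f(x).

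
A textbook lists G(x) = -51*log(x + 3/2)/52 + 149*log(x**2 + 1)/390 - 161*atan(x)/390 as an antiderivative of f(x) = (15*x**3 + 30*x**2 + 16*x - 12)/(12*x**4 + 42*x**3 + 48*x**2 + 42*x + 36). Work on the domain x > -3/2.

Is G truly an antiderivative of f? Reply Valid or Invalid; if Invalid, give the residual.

Invalid: d/dx[G] - f = -22/(15*x + 30), which is not 0.

d/dx[G] = (-13*x**2 + 44*x - 96)/(60*x**3 + 90*x**2 + 60*x + 90)
d/dx[G] - f(x) = -22/(15*x + 30) != 0.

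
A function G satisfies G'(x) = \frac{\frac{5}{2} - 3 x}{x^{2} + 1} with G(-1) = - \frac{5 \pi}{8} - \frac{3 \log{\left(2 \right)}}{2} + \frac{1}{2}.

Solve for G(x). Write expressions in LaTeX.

G(x) = - \frac{3 \log{\left(x^{2} + 1 \right)}}{2} + \frac{5 \operatorname{atan}{\left(x \right)}}{2} + \frac{1}{2}

Differentiate the proposed G(x) back; it has to land on the given G'(x).
A general antiderivative is - \frac{3 \log{\left(x^{2} + 1 \right)}}{2} + \frac{5 \operatorname{atan}{\left(x \right)}}{2} + C.
The condition gives C = - \frac{5 \pi}{8} - \frac{3 \log{\left(2 \right)}}{2} + \frac{1}{2} - (- \frac{5 \pi}{8} - \frac{3 \log{\left(2 \right)}}{2}) = \frac{1}{2}.
So G(x) = - \frac{3 \log{\left(x^{2} + 1 \right)}}{2} + \frac{5 \operatorname{atan}{\left(x \right)}}{2} + \frac{1}{2}.
Check: d/dx[- \frac{3 \log{\left(x^{2} + 1 \right)}}{2} + \frac{5 \operatorname{atan}{\left(x \right)}}{2} + \frac{1}{2}] = \frac{5 - 6 x}{2 x^{2} + 2}, which equals G'(x).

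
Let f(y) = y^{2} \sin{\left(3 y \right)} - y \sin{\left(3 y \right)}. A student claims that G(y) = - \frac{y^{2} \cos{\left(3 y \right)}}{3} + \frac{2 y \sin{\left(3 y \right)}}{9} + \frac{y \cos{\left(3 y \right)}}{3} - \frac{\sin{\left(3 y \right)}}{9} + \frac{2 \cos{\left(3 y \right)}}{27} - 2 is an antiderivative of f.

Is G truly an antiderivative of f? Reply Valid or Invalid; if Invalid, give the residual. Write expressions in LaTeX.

d/dy[G] = y^{2} \sin{\left(3 y \right)} - y \sin{\left(3 y \right)}
This equals f(y) exactly, so the claim holds.

Valid. The derivative of G reproduces f.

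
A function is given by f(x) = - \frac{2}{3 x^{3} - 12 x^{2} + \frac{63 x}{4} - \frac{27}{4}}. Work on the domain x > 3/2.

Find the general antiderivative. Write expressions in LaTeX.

Factor the denominator (3 \left(x - 1\right) \left(2 x - 3\right)^{2}) and decompose: f = \frac{16}{3 \left(2 x - 3\right)} - \frac{16}{3 \left(2 x - 3\right)^{2}} - \frac{8}{3 \left(x - 1\right)}; each piece integrates to a log, atan, or power term.
Check: d/dx[\frac{8 \log{\left(x - \frac{3}{2} \right)}}{3} - \frac{8 \log{\left(x - 1 \right)}}{3} + \frac{8}{6 x - 9}] = - \frac{8}{12 x^{3} - 48 x^{2} + 63 x - 27}, which equals f(x).

F(x) = \frac{8 \log{\left(x - \frac{3}{2} \right)}}{3} - \frac{8 \log{\left(x - 1 \right)}}{3} + \frac{8}{6 x - 9} + C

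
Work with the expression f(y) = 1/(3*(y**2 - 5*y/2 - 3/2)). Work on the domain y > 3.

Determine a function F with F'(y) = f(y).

An antiderivative is F(y) = 2*(log(y - 3) - log(y + 1/2))/21.

The denominator factors as 3*(y - 3)*(2*y + 1); partial fractions split f into directly integrable pieces: -4/(21*(2*y + 1)) + 2/(21*(y - 3)).
Check: d/dy[2*(log(y - 3) - log(y + 1/2))/21] = 2/(6*y**2 - 15*y - 9), which equals f(y).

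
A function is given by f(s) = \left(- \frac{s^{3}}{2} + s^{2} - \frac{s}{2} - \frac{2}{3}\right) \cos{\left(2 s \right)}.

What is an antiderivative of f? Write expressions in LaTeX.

Differentiate the proposed F(s) back; it has to land on f(s) exactly.
Check: d/ds[\frac{- 12 s^{3} \sin{\left(2 s \right)} + 24 s^{2} \sin{\left(2 s \right)} - 18 s^{2} \cos{\left(2 s \right)} + 6 s \sin{\left(2 s \right)} + 24 s \cos{\left(2 s \right)} - 28 \sin{\left(2 s \right)} + 3 \cos{\left(2 s \right)}}{48}] = - \frac{s^{3} \cos{\left(2 s \right)}}{2} + s^{2} \cos{\left(2 s \right)} - \frac{s \cos{\left(2 s \right)}}{2} - \frac{2 \cos{\left(2 s \right)}}{3}, which equals f(s).

An antiderivative is F(s) = \frac{- 12 s^{3} \sin{\left(2 s \right)} + 24 s^{2} \sin{\left(2 s \right)} - 18 s^{2} \cos{\left(2 s \right)} + 6 s \sin{\left(2 s \right)} + 24 s \cos{\left(2 s \right)} - 28 \sin{\left(2 s \right)} + 3 \cos{\left(2 s \right)}}{48}.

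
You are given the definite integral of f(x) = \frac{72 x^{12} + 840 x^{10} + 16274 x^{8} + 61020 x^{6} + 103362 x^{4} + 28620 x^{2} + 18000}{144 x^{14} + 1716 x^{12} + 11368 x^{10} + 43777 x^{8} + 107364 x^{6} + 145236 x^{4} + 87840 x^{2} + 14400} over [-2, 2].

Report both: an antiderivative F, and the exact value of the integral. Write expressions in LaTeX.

Antiderivative: F(x) = \frac{- 90 x + \left(3 x^{2} + 4\right) \left(2 x^{4} + 9 x^{2} + 30\right) \operatorname{atan}{\left(2 x \right)}}{\left(3 x^{2} + 4\right) \left(2 x^{4} + 9 x^{2} + 30\right)}; value = - \frac{45}{196} + 2 \operatorname{atan}{\left(4 \right)}

An antiderivative F(x) passes only if d/dx[F] lands on f(x) exactly.
F(x) = \frac{- 90 x + \left(3 x^{2} + 4\right) \left(2 x^{4} + 9 x^{2} + 30\right) \operatorname{atan}{\left(2 x \right)}}{\left(3 x^{2} + 4\right) \left(2 x^{4} + 9 x^{2} + 30\right)} is an antiderivative of f.
Check: d/dx[\frac{- 90 x + \left(3 x^{2} + 4\right) \left(2 x^{4} + 9 x^{2} + 30\right) \operatorname{atan}{\left(2 x \right)}}{\left(3 x^{2} + 4\right) \left(2 x^{4} + 9 x^{2} + 30\right)}] = \frac{72 x^{12} + 840 x^{10} + 16274 x^{8} + 61020 x^{6} + 103362 x^{4} + 28620 x^{2} + 18000}{144 x^{14} + 1716 x^{12} + 11368 x^{10} + 43777 x^{8} + 107364 x^{6} + 145236 x^{4} + 87840 x^{2} + 14400} = f(x).
F(2) = - \frac{45}{392} + \operatorname{atan}{\left(4 \right)}; F(-2) = \frac{45}{392} - \operatorname{atan}{\left(4 \right)}.
Integral = F(2) - F(-2) = - \frac{45}{196} + 2 \operatorname{atan}{\left(4 \right)}.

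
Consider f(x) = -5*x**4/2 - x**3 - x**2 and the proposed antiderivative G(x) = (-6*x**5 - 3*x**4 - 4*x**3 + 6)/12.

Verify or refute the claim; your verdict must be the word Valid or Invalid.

Valid: G'(x) = f(x).

d/dx[G] = -5*x**4/2 - x**3 - x**2
This equals f(x) exactly, so the claim holds.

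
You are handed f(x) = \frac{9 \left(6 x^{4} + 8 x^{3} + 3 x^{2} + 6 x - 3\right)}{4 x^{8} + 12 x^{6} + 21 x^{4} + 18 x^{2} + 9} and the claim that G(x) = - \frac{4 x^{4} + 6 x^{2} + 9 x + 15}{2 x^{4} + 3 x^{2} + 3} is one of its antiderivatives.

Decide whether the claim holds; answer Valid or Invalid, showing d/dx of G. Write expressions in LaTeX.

Valid - the claim checks out under differentiation.

d/dx[G] = \frac{54 x^{4} + 72 x^{3} + 27 x^{2} + 54 x - 27}{4 x^{8} + 12 x^{6} + 21 x^{4} + 18 x^{2} + 9}
This equals f(x) exactly, so the claim holds.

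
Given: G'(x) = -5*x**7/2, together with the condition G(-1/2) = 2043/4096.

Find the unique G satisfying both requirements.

G(x) = 1/2 - 5*x**8/16

Whatever form G(x) takes, its d/dx must return the stated G'(x).
A general antiderivative is -5*x**8/16 + C.
The condition gives C = 2043/4096 - (-5/4096) = 1/2.
So G(x) = 1/2 - 5*x**8/16.
Check: d/dx[1/2 - 5*x**8/16] = -5*x**7/2 = G'(x).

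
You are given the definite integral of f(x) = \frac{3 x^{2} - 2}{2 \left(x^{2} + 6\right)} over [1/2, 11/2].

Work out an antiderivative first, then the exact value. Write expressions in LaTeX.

Whatever form F(x) takes, F'(x) = f(x) is non-negotiable.
F(x) = \frac{3 x}{2} - \frac{5 \sqrt{6} \operatorname{atan}{\left(\frac{\sqrt{6} x}{6} \right)}}{3} is an antiderivative of f.
Check: d/dx[\frac{3 x}{2} - \frac{5 \sqrt{6} \operatorname{atan}{\left(\frac{\sqrt{6} x}{6} \right)}}{3}] = \frac{3 x^{2} - 2}{2 x^{2} + 12}, which equals f(x).
F(11/2) = - \frac{5 \sqrt{6} \operatorname{atan}{\left(\frac{11 \sqrt{6}}{12} \right)}}{3} + \frac{33}{4}; F(1/2) = - \frac{5 \sqrt{6} \operatorname{atan}{\left(\frac{\sqrt{6}}{12} \right)}}{3} + \frac{3}{4}.
Integral = F(11/2) - F(1/2) = - \frac{5 \sqrt{6} \operatorname{atan}{\left(\frac{11 \sqrt{6}}{12} \right)}}{3} + \frac{5 \sqrt{6} \operatorname{atan}{\left(\frac{\sqrt{6}}{12} \right)}}{3} + \frac{15}{2}.

Antiderivative: F(x) = \frac{3 x}{2} - \frac{5 \sqrt{6} \operatorname{atan}{\left(\frac{\sqrt{6} x}{6} \right)}}{3}; value = - \frac{5 \sqrt{6} \operatorname{atan}{\left(\frac{11 \sqrt{6}}{12} \right)}}{3} + \frac{5 \sqrt{6} \operatorname{atan}{\left(\frac{\sqrt{6}}{12} \right)}}{3} + \frac{15}{2}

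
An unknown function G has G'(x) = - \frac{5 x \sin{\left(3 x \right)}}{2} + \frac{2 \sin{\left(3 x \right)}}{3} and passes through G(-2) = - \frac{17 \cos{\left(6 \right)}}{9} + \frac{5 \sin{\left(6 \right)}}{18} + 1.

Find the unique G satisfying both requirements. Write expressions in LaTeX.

G(x) = \frac{5 x \cos{\left(3 x \right)}}{6} - \frac{5 \sin{\left(3 x \right)}}{18} - \frac{2 \cos{\left(3 x \right)}}{9} + 1

Integrate term by term and add the pieces.
A general antiderivative is \frac{5 x \cos{\left(3 x \right)}}{6} - \frac{5 \sin{\left(3 x \right)}}{18} - \frac{2 \cos{\left(3 x \right)}}{9} + C.
The condition gives C = - \frac{17 \cos{\left(6 \right)}}{9} + \frac{5 \sin{\left(6 \right)}}{18} + 1 - (- \frac{17 \cos{\left(6 \right)}}{9} + \frac{5 \sin{\left(6 \right)}}{18}) = 1.
So G(x) = \frac{5 x \cos{\left(3 x \right)}}{6} - \frac{5 \sin{\left(3 x \right)}}{18} - \frac{2 \cos{\left(3 x \right)}}{9} + 1.
Check: d/dx[\frac{5 x \cos{\left(3 x \right)}}{6} - \frac{5 \sin{\left(3 x \right)}}{18} - \frac{2 \cos{\left(3 x \right)}}{9} + 1] = - \frac{5 x \sin{\left(3 x \right)}}{2} + \frac{2 \sin{\left(3 x \right)}}{3} = G'(x).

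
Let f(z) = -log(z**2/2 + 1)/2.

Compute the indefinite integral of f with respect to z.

F(z) = (-z*log(z**2/2 + 1) + 2*z - 2*sqrt(2)*atan(sqrt(2)*z/2))/2 + C

A first test for any F(z): its z-derivative must equal f(z) identically.
Check: d/dz[(-z*log(z**2/2 + 1) + 2*z - 2*sqrt(2)*atan(sqrt(2)*z/2))/2] = -log(z**2/2 + 1)/2 = f(z).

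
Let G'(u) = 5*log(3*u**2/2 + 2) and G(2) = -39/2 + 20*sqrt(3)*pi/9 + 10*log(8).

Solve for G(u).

A candidate passes only if d/du[G] lands on the given G'(u) exactly.
A general antiderivative is 5*u*log(3*u**2/2 + 2) - 10*u + 20*sqrt(3)*atan(sqrt(3)*u/2)/3 + C.
The condition gives C = -39/2 + 20*sqrt(3)*pi/9 + 10*log(8) - (-20 + 20*sqrt(3)*pi/9 + 10*log(8)) = 1/2.
So G(u) = 5*u*log(3*u**2/2 + 2) - 10*u + 20*sqrt(3)*atan(sqrt(3)*u/2)/3 + 1/2.
Check: d/du[5*u*log(3*u**2/2 + 2) - 10*u + 20*sqrt(3)*atan(sqrt(3)*u/2)/3 + 1/2] = 5*log(3*u**2/2 + 2) = G'(u).

G(u) = 5*u*log(3*u**2/2 + 2) - 10*u + 20*sqrt(3)*atan(sqrt(3)*u/2)/3 + 1/2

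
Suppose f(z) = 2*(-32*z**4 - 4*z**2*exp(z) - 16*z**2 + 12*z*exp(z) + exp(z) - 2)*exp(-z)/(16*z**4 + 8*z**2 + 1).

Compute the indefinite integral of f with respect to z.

F(z) = (16*z**2 + 2*z*exp(z) - 3*exp(z) + 4)*exp(-z)/(4*z**2 + 1) + C

Differentiate the proposed F(z) back; it has to land on f(z) exactly.
Check: d/dz[(16*z**2 + 2*z*exp(z) - 3*exp(z) + 4)*exp(-z)/(4*z**2 + 1)] = (-64*z**4 - 8*z**2*exp(z) - 32*z**2 + 24*z*exp(z) + 2*exp(z) - 4)/(16*z**4*exp(z) + 8*z**2*exp(z) + exp(z)), which equals f(z).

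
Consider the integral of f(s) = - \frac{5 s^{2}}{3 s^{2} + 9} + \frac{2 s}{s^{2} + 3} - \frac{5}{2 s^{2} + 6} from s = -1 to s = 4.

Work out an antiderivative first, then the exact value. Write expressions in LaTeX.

The integrand splits into summands that can be handled one at a time.
F(s) = - \frac{5 s}{3} + \log{\left(s^{2} + 3 \right)} + \frac{5 \sqrt{3} \operatorname{atan}{\left(\frac{\sqrt{3} s}{3} \right)}}{6} is an antiderivative of f.
Check: d/ds[- \frac{5 s}{3} + \log{\left(s^{2} + 3 \right)} + \frac{5 \sqrt{3} \operatorname{atan}{\left(\frac{\sqrt{3} s}{3} \right)}}{6}] = \frac{- 10 s^{2} + 12 s - 15}{6 s^{2} + 18}, which equals f(s).
F(4) = - \frac{20}{3} + \frac{5 \sqrt{3} \operatorname{atan}{\left(\frac{4 \sqrt{3}}{3} \right)}}{6} + \log{\left(19 \right)}; F(-1) = - \frac{5 \sqrt{3} \pi}{36} + \log{\left(4 \right)} + \frac{5}{3}.
Integral = F(4) - F(-1) = - \frac{25}{3} - \log{\left(4 \right)} + \frac{5 \sqrt{3} \pi}{36} + \frac{5 \sqrt{3} \operatorname{atan}{\left(\frac{4 \sqrt{3}}{3} \right)}}{6} + \log{\left(19 \right)}.

Antiderivative: F(s) = - \frac{5 s}{3} + \log{\left(s^{2} + 3 \right)} + \frac{5 \sqrt{3} \operatorname{atan}{\left(\frac{\sqrt{3} s}{3} \right)}}{6}; value = - \frac{25}{3} - \log{\left(4 \right)} + \frac{5 \sqrt{3} \pi}{36} + \frac{5 \sqrt{3} \operatorname{atan}{\left(\frac{4 \sqrt{3}}{3} \right)}}{6} + \log{\left(19 \right)}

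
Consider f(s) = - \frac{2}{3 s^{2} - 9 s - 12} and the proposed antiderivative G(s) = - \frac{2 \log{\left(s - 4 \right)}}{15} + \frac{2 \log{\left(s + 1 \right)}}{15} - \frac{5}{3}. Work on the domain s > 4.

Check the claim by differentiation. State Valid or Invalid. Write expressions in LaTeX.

d/ds[G] = - \frac{2}{3 s^{2} - 9 s - 12}
This equals f(s) exactly, so the claim holds.

Valid. The derivative of G reproduces f.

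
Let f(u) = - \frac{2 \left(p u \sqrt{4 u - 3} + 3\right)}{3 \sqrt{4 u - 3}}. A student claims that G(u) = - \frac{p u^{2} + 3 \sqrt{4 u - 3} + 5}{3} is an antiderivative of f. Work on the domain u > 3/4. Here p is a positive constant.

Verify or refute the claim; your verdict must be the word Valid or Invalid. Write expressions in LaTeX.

Valid - differentiating G returns exactly f.

d/du[G] = \frac{- 2 p u \sqrt{4 u - 3} - 6}{3 \sqrt{4 u - 3}}
This equals f(u) exactly, so the claim holds.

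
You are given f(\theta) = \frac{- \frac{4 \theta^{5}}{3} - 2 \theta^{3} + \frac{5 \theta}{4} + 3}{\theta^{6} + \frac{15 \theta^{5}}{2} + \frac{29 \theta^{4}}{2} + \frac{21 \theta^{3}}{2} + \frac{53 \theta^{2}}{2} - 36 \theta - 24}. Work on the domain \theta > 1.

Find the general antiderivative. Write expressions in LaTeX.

F(\theta) = \frac{11 \log{\left(\theta - 1 \right)}}{1800} - \frac{256 \log{\left(\theta + \frac{1}{2} \right)}}{5733} - \frac{3584017 \log{\left(\theta + 4 \right)}}{2653350} + \frac{2101 \log{\left(\theta^{2} + 3 \right)}}{75088} + \frac{1043 \sqrt{3} \operatorname{atan}{\left(\frac{\sqrt{3} \theta}{3} \right)}}{37544} - \frac{8948}{1995 \theta + 7980} + C

The denominator factors as 6 \left(\theta - 1\right) \left(\theta + 4\right)^{2} \left(2 \theta + 1\right) \left(\theta^{2} + 3\right); partial fractions split f into directly integrable pieces: \frac{2101 \theta + 3129}{37544 \left(\theta^{2} + 3\right)} - \frac{512}{5733 \left(2 \theta + 1\right)} - \frac{3584017}{2653350 \left(\theta + 4\right)} + \frac{8948}{1995 \left(\theta + 4\right)^{2}} + \frac{11}{1800 \left(\theta - 1\right)}.
Check: d/d\theta[\frac{11 \log{\left(\theta - 1 \right)}}{1800} - \frac{256 \log{\left(\theta + \frac{1}{2} \right)}}{5733} - \frac{3584017 \log{\left(\theta + 4 \right)}}{2653350} + \frac{2101 \log{\left(\theta^{2} + 3 \right)}}{75088} + \frac{1043 \sqrt{3} \operatorname{atan}{\left(\frac{\sqrt{3} \theta}{3} \right)}}{37544} - \frac{8948}{1995 \theta + 7980}] = \frac{- 16 \theta^{5} - 24 \theta^{3} + 15 \theta + 36}{12 \theta^{6} + 90 \theta^{5} + 174 \theta^{4} + 126 \theta^{3} + 318 \theta^{2} - 432 \theta - 288}, which equals f(\theta).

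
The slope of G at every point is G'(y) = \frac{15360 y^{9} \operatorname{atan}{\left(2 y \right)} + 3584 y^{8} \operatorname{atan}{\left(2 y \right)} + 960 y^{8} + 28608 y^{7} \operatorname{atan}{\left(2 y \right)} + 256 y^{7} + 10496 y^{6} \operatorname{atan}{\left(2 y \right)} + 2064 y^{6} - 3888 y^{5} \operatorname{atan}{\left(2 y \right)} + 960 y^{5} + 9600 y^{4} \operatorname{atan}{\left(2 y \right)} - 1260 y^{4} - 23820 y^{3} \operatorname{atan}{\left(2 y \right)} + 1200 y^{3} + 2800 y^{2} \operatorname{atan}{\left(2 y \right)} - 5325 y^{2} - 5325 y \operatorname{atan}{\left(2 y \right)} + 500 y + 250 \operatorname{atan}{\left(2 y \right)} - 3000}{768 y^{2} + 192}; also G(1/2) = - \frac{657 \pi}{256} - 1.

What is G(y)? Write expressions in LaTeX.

Any candidate G(y) must reproduce the stated G'(y) exactly.
A general antiderivative is - 2 \left(- y^{2} - \frac{5}{4}\right)^{3} \left(\frac{5 y^{2}}{4} + \frac{y}{3} - 2\right) \operatorname{atan}{\left(2 y \right)} + C.
The condition gives C = - \frac{657 \pi}{256} - 1 - (- \frac{657 \pi}{256}) = -1.
So G(y) = \frac{960 y^{8} \operatorname{atan}{\left(2 y \right)} + 256 y^{7} \operatorname{atan}{\left(2 y \right)} + 2064 y^{6} \operatorname{atan}{\left(2 y \right)} + 960 y^{5} \operatorname{atan}{\left(2 y \right)} - 1260 y^{4} \operatorname{atan}{\left(2 y \right)} + 1200 y^{3} \operatorname{atan}{\left(2 y \right)} - 5325 y^{2} \operatorname{atan}{\left(2 y \right)} + 500 y \operatorname{atan}{\left(2 y \right)} - 3000 \operatorname{atan}{\left(2 y \right)} - 384}{384}.
Check: d/dy[\frac{960 y^{8} \operatorname{atan}{\left(2 y \right)} + 256 y^{7} \operatorname{atan}{\left(2 y \right)} + 2064 y^{6} \operatorname{atan}{\left(2 y \right)} + 960 y^{5} \operatorname{atan}{\left(2 y \right)} - 1260 y^{4} \operatorname{atan}{\left(2 y \right)} + 1200 y^{3} \operatorname{atan}{\left(2 y \right)} - 5325 y^{2} \operatorname{atan}{\left(2 y \right)} + 500 y \operatorname{atan}{\left(2 y \right)} - 3000 \operatorname{atan}{\left(2 y \right)} - 384}{384}] = \frac{15360 y^{9} \operatorname{atan}{\left(2 y \right)} + 3584 y^{8} \operatorname{atan}{\left(2 y \right)} + 960 y^{8} + 28608 y^{7} \operatorname{atan}{\left(2 y \right)} + 256 y^{7} + 10496 y^{6} \operatorname{atan}{\left(2 y \right)} + 2064 y^{6} - 3888 y^{5} \operatorname{atan}{\left(2 y \right)} + 960 y^{5} + 9600 y^{4} \operatorname{atan}{\left(2 y \right)} - 1260 y^{4} - 23820 y^{3} \operatorname{atan}{\left(2 y \right)} + 1200 y^{3} + 2800 y^{2} \operatorname{atan}{\left(2 y \right)} - 5325 y^{2} - 5325 y \operatorname{atan}{\left(2 y \right)} + 500 y + 250 \operatorname{atan}{\left(2 y \right)} - 3000}{768 y^{2} + 192} = G'(y).

G(y) = \frac{960 y^{8} \operatorname{atan}{\left(2 y \right)} + 256 y^{7} \operatorname{atan}{\left(2 y \right)} + 2064 y^{6} \operatorname{atan}{\left(2 y \right)} + 960 y^{5} \operatorname{atan}{\left(2 y \right)} - 1260 y^{4} \operatorname{atan}{\left(2 y \right)} + 1200 y^{3} \operatorname{atan}{\left(2 y \right)} - 5325 y^{2} \operatorname{atan}{\left(2 y \right)} + 500 y \operatorname{atan}{\left(2 y \right)} - 3000 \operatorname{atan}{\left(2 y \right)} - 384}{384}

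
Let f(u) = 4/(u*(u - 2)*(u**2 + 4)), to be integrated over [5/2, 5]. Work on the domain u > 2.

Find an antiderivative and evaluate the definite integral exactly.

Antiderivative: F(u) = -(4*log(u) - 2*log(u - 2) - log(u**2 + 4) + 2*atan(u/2))/8; value = -log(5)/2 - atan(5/2)/4 - log(41/4)/8 + log(2)/4 + atan(5/4)/4 + log(3)/4 + log(29)/8 + log(5/2)/2

Factor the denominator (u*(u - 2)*(u**2 + 4)) and decompose: f = (u - 2)/(4*(u**2 + 4)) + 1/(4*(u - 2)) - 1/(2*u); each piece integrates to a log, atan, or power term.
F(u) = -(4*log(u) - 2*log(u - 2) - log(u**2 + 4) + 2*atan(u/2))/8 is an antiderivative of f.
Check: d/du[-(4*log(u) - 2*log(u - 2) - log(u**2 + 4) + 2*atan(u/2))/8] = 4/(u**4 - 2*u**3 + 4*u**2 - 8*u), which equals f(u).
F(5) = -log(5)/2 - atan(5/2)/4 + log(3)/4 + log(29)/8; F(5/2) = -log(5/2)/2 - atan(5/4)/4 - log(2)/4 + log(41/4)/8.
Integral = F(5) - F(5/2) = -log(5)/2 - atan(5/2)/4 - log(41/4)/8 + log(2)/4 + atan(5/4)/4 + log(3)/4 + log(29)/8 + log(5/2)/2.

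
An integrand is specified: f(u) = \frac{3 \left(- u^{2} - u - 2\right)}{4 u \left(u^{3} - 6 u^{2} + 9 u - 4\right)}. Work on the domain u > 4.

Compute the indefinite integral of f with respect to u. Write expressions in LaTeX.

F(u) = \frac{9 \left(u - 1\right) \log{\left(u \right)} - 11 \left(u - 1\right) \log{\left(u - 4 \right)} + 2 \left(u - 1\right) \log{\left(u - 1 \right)} - 24}{24 \left(u - 1\right)} + C

Factor the denominator (4 u \left(u - 4\right) \left(u - 1\right)^{2}) and decompose: f = \frac{1}{12 \left(u - 1\right)} + \frac{1}{\left(u - 1\right)^{2}} - \frac{11}{24 \left(u - 4\right)} + \frac{3}{8 u}; each piece integrates to a log, atan, or power term.
Check: d/du[\frac{9 \left(u - 1\right) \log{\left(u \right)} - 11 \left(u - 1\right) \log{\left(u - 4 \right)} + 2 \left(u - 1\right) \log{\left(u - 1 \right)} - 24}{24 \left(u - 1\right)}] = \frac{- 3 u^{2} - 3 u - 6}{4 u^{4} - 24 u^{3} + 36 u^{2} - 16 u}, which equals f(u).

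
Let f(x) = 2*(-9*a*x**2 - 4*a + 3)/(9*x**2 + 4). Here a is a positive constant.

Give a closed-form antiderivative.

Check any antiderivative F(x) by computing F'(x) and comparing it with f(x).
Check: d/dx[-2*a*x + atan(3*x/2)] = (-18*a*x**2 - 8*a + 6)/(9*x**2 + 4), which equals f(x).

An antiderivative is F(x) = -2*a*x + atan(3*x/2).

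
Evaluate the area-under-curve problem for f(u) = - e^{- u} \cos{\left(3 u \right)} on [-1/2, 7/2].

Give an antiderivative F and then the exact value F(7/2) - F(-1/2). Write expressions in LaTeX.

Antiderivative: F(u) = \frac{\left(- 3 \sin{\left(3 u \right)} + \cos{\left(3 u \right)}\right) e^{- u}}{10}; value = - \frac{3 e^{\frac{1}{2}} \sin{\left(\frac{3}{2} \right)}}{10} - \frac{e^{\frac{1}{2}} \cos{\left(\frac{3}{2} \right)}}{10} + \frac{\cos{\left(\frac{21}{2} \right)}}{10 e^{\frac{7}{2}}} - \frac{3 \sin{\left(\frac{21}{2} \right)}}{10 e^{\frac{7}{2}}}

Since d/du undoes antidifferentiation here, F'(u) = f(u) is required of F(u).
F(u) = \frac{\left(- 3 \sin{\left(3 u \right)} + \cos{\left(3 u \right)}\right) e^{- u}}{10} is an antiderivative of f.
Check: d/du[\frac{\left(- 3 \sin{\left(3 u \right)} + \cos{\left(3 u \right)}\right) e^{- u}}{10}] = - e^{- u} \cos{\left(3 u \right)} = f(u).
F(7/2) = \frac{\cos{\left(\frac{21}{2} \right)}}{10 e^{\frac{7}{2}}} - \frac{3 \sin{\left(\frac{21}{2} \right)}}{10 e^{\frac{7}{2}}}; F(-1/2) = \frac{e^{\frac{1}{2}} \cos{\left(\frac{3}{2} \right)}}{10} + \frac{3 e^{\frac{1}{2}} \sin{\left(\frac{3}{2} \right)}}{10}.
Integral = F(7/2) - F(-1/2) = - \frac{3 e^{\frac{1}{2}} \sin{\left(\frac{3}{2} \right)}}{10} - \frac{e^{\frac{1}{2}} \cos{\left(\frac{3}{2} \right)}}{10} + \frac{\cos{\left(\frac{21}{2} \right)}}{10 e^{\frac{7}{2}}} - \frac{3 \sin{\left(\frac{21}{2} \right)}}{10 e^{\frac{7}{2}}}.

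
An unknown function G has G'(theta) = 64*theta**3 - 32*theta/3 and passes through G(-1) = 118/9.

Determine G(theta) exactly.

G(theta) = 16*theta**4 - 16*theta**2/3 + 22/9

G'(theta) matches the chain-rule pattern g'(h)*h' with inner function h(theta) = 2/3 - 4*theta**2; substituting u = h(theta) collapses the integral.
A general antiderivative is (2/3 - 4*theta**2)**2 + C.
The condition gives C = 118/9 - (100/9) = 2.
So G(theta) = 16*theta**4 - 16*theta**2/3 + 22/9.
Check: d/dtheta[16*theta**4 - 16*theta**2/3 + 22/9] = 64*theta**3 - 32*theta/3 = G'(theta).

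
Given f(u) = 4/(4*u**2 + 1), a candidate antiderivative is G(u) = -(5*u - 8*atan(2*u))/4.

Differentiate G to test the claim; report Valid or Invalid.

d/du[G] = (11 - 20*u**2)/(16*u**2 + 4)
d/du[G] - f(u) = -5/4 != 0.

Invalid: d/du[G] - f = -5/4, which is not 0.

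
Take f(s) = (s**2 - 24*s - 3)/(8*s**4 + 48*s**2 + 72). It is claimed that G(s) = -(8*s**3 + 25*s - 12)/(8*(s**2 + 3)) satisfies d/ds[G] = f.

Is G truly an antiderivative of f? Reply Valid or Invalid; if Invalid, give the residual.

d/ds[G] = (-8*s**4 - 47*s**2 - 24*s - 75)/(8*s**4 + 48*s**2 + 72)
d/ds[G] - f(s) = -1 != 0.

Invalid: d/ds[G] - f = -1, which is not 0.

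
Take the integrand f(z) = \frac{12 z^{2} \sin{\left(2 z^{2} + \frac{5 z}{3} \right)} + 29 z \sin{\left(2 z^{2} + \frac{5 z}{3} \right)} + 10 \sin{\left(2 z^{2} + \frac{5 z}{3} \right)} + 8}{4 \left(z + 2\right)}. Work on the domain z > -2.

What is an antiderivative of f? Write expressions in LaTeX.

An antiderivative is F(z) = \frac{8 \log{\left(z + 2 \right)} - 3 \cos{\left(2 z^{2} + \frac{5 z}{3} \right)}}{4}.

Since d/dz undoes antidifferentiation here, F'(z) = f(z) is required of F(z).
Check: d/dz[\frac{8 \log{\left(z + 2 \right)} - 3 \cos{\left(2 z^{2} + \frac{5 z}{3} \right)}}{4}] = \frac{12 z^{2} \sin{\left(2 z^{2} + \frac{5 z}{3} \right)} + 29 z \sin{\left(2 z^{2} + \frac{5 z}{3} \right)} + 10 \sin{\left(2 z^{2} + \frac{5 z}{3} \right)} + 8}{4 z + 8}, which equals f(z).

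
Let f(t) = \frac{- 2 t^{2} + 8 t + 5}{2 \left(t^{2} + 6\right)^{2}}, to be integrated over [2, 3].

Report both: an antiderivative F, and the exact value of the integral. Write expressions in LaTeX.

Antiderivative: F(t) = - \frac{48 - 17 t}{24 t^{2} + 144} - \frac{7 \sqrt{6} \operatorname{atan}{\left(\frac{\sqrt{6} t}{6} \right)}}{144}; value = - \frac{7 \sqrt{6} \operatorname{atan}{\left(\frac{\sqrt{6}}{2} \right)}}{144} + \frac{1}{15} + \frac{7 \sqrt{6} \operatorname{atan}{\left(\frac{\sqrt{6}}{3} \right)}}{144}

An antiderivative F(t) passes only if d/dt[F] lands on f(t) exactly.
F(t) = - \frac{48 - 17 t}{24 t^{2} + 144} - \frac{7 \sqrt{6} \operatorname{atan}{\left(\frac{\sqrt{6} t}{6} \right)}}{144} is an antiderivative of f.
Check: d/dt[- \frac{48 - 17 t}{24 t^{2} + 144} - \frac{7 \sqrt{6} \operatorname{atan}{\left(\frac{\sqrt{6} t}{6} \right)}}{144}] = \frac{- 2 t^{2} + 8 t + 5}{2 t^{4} + 24 t^{2} + 72}, which equals f(t).
F(3) = - \frac{7 \sqrt{6} \operatorname{atan}{\left(\frac{\sqrt{6}}{2} \right)}}{144} + \frac{1}{120}; F(2) = - \frac{7 \sqrt{6} \operatorname{atan}{\left(\frac{\sqrt{6}}{3} \right)}}{144} - \frac{7}{120}.
Integral = F(3) - F(2) = - \frac{7 \sqrt{6} \operatorname{atan}{\left(\frac{\sqrt{6}}{2} \right)}}{144} + \frac{1}{15} + \frac{7 \sqrt{6} \operatorname{atan}{\left(\frac{\sqrt{6}}{3} \right)}}{144}.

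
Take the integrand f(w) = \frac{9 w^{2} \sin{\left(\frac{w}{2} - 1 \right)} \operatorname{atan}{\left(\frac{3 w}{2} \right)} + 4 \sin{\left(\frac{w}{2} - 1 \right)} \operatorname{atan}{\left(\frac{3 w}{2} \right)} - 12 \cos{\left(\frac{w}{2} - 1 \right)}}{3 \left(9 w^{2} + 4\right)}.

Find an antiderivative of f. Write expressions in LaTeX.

An antiderivative is F(w) = - \frac{2 \cos{\left(\frac{w}{2} - 1 \right)} \operatorname{atan}{\left(\frac{3 w}{2} \right)}}{3}.

Recognize the product-rule pattern: f = u'v + uv' with u = - \frac{2 \operatorname{atan}{\left(\frac{3 w}{2} \right)}}{3}, v = \cos{\left(\frac{w}{2} - 1 \right)}, so integration by parts undoes it.
Check: d/dw[- \frac{2 \cos{\left(\frac{w}{2} - 1 \right)} \operatorname{atan}{\left(\frac{3 w}{2} \right)}}{3}] = \frac{9 w^{2} \sin{\left(\frac{w}{2} - 1 \right)} \operatorname{atan}{\left(\frac{3 w}{2} \right)} + 4 \sin{\left(\frac{w}{2} - 1 \right)} \operatorname{atan}{\left(\frac{3 w}{2} \right)} - 12 \cos{\left(\frac{w}{2} - 1 \right)}}{27 w^{2} + 12}, which equals f(w).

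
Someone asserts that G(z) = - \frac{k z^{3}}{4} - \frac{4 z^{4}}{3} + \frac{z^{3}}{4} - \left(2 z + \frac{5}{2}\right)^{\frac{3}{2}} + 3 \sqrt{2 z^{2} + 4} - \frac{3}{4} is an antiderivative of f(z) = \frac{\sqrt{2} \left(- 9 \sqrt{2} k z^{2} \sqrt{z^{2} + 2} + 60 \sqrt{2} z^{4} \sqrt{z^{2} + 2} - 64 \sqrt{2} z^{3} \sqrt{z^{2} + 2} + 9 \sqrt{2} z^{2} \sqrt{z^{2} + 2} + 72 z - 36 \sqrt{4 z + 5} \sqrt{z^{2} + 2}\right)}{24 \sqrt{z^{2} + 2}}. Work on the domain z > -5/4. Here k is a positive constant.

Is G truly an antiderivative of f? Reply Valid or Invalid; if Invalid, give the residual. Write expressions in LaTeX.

Invalid: d/dz[G] - f = - 5 z^{4}, which is not 0.

d/dz[G] = \frac{\sqrt{2} \left(- 9 \sqrt{2} k z^{2} \sqrt{z^{2} + 2} - 64 \sqrt{2} z^{3} \sqrt{z^{2} + 2} + 9 \sqrt{2} z^{2} \sqrt{z^{2} + 2} + 72 z - 36 \sqrt{4 z + 5} \sqrt{z^{2} + 2}\right)}{24 \sqrt{z^{2} + 2}}
d/dz[G] - f(z) = - 5 z^{4} != 0.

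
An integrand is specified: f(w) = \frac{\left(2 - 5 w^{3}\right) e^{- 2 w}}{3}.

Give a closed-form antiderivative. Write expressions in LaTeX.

An antiderivative is F(w) = \frac{\left(20 w^{3} + 30 w^{2} + 30 w + 7\right) e^{- 2 w}}{24}.

Recognize the product-rule pattern: f = u'v + uv' with u = \frac{5 w^{3}}{6} + \frac{5 w^{2}}{4} + \frac{5 w}{4} + \frac{7}{24}, v = e^{- 2 w}, so integration by parts undoes it.
Check: d/dw[\frac{\left(20 w^{3} + 30 w^{2} + 30 w + 7\right) e^{- 2 w}}{24}] = \frac{\left(2 - 5 w^{3}\right) e^{- 2 w}}{3} = f(w).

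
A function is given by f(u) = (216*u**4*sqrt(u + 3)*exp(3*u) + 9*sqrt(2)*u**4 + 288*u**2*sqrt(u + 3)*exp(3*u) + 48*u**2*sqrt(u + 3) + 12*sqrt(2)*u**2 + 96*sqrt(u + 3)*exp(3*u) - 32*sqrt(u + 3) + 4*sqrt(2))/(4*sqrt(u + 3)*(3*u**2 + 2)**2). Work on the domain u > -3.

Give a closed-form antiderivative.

Any candidate F(u) must reproduce f(u) exactly when differentiated.
Check: d/du[(3*sqrt(2)*u**2*sqrt(u + 3) + 12*u**2*exp(3*u) - 8*u + 2*sqrt(2)*sqrt(u + 3) + 8*exp(3*u))/(6*u**2 + 4)] = (216*u**4*sqrt(u + 3)*exp(3*u) + 9*sqrt(2)*u**4 + 288*u**2*sqrt(u + 3)*exp(3*u) + 48*u**2*sqrt(u + 3) + 12*sqrt(2)*u**2 + 96*sqrt(u + 3)*exp(3*u) - 32*sqrt(u + 3) + 4*sqrt(2))/(36*u**4*sqrt(u + 3) + 48*u**2*sqrt(u + 3) + 16*sqrt(u + 3)), which equals f(u).

An antiderivative is F(u) = (3*sqrt(2)*u**2*sqrt(u + 3) + 12*u**2*exp(3*u) - 8*u + 2*sqrt(2)*sqrt(u + 3) + 8*exp(3*u))/(6*u**2 + 4).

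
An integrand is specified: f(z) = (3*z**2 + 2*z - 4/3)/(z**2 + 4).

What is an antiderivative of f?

An antiderivative is F(z) = 3*z + log(z**2 + 4) - 20*atan(z/2)/3.

Any candidate F(z) must reproduce f(z) exactly when differentiated.
Check: d/dz[3*z + log(z**2 + 4) - 20*atan(z/2)/3] = (9*z**2 + 6*z - 4)/(3*z**2 + 12), which equals f(z).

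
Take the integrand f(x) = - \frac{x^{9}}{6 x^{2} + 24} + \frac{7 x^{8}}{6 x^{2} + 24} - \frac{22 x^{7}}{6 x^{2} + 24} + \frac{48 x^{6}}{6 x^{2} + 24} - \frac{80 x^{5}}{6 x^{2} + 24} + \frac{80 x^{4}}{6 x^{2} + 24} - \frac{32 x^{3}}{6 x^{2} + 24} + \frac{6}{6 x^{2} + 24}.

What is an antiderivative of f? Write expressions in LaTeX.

The integrand splits into summands that can be handled one at a time.
Check: d/dx[- \frac{x^{8}}{48} + \frac{x^{7}}{6} - \frac{x^{6}}{2} + \frac{2 x^{5}}{3} - \frac{x^{4}}{3} + \frac{\operatorname{atan}{\left(\frac{x}{2} \right)}}{2}] = \frac{- x^{9} + 7 x^{8} - 22 x^{7} + 48 x^{6} - 80 x^{5} + 80 x^{4} - 32 x^{3} + 6}{6 x^{2} + 24}, which equals f(x).

An antiderivative is F(x) = - \frac{x^{8}}{48} + \frac{x^{7}}{6} - \frac{x^{6}}{2} + \frac{2 x^{5}}{3} - \frac{x^{4}}{3} + \frac{\operatorname{atan}{\left(\frac{x}{2} \right)}}{2}.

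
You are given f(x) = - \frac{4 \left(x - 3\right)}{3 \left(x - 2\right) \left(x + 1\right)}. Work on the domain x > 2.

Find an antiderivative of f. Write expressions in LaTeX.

An antiderivative is F(x) = \frac{4 \log{\left(x - 2 \right)}}{9} - \frac{16 \log{\left(x + 1 \right)}}{9}.

The denominator factors as 3 \left(x - 2\right) \left(x + 1\right); partial fractions split f into directly integrable pieces: - \frac{16}{9 \left(x + 1\right)} + \frac{4}{9 \left(x - 2\right)}.
Check: d/dx[\frac{4 \log{\left(x - 2 \right)}}{9} - \frac{16 \log{\left(x + 1 \right)}}{9}] = \frac{12 - 4 x}{3 x^{2} - 3 x - 6}, which equals f(x).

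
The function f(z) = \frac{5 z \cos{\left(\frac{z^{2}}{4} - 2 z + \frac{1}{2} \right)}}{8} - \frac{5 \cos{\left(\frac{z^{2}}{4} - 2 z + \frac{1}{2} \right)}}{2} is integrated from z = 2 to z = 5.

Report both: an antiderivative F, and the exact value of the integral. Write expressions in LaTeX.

Antiderivative: F(z) = \frac{5 \sin{\left(\frac{z^{2}}{4} - 2 z + \frac{1}{2} \right)}}{4}; value = - \frac{5 \sin{\left(\frac{13}{4} \right)}}{4} + \frac{5 \sin{\left(\frac{5}{2} \right)}}{4}

f matches the chain-rule pattern g'(h)*h' with inner function h(z) = \frac{z^{2}}{4} - 2 z + \frac{1}{2}; substituting u = h(z) collapses the integral.
F(z) = \frac{5 \sin{\left(\frac{z^{2}}{4} - 2 z + \frac{1}{2} \right)}}{4} is an antiderivative of f.
Check: d/dz[\frac{5 \sin{\left(\frac{z^{2}}{4} - 2 z + \frac{1}{2} \right)}}{4}] = \frac{5 z \cos{\left(\frac{z^{2}}{4} - 2 z + \frac{1}{2} \right)}}{8} - \frac{5 \cos{\left(\frac{z^{2}}{4} - 2 z + \frac{1}{2} \right)}}{2} = f(z).
F(5) = - \frac{5 \sin{\left(\frac{13}{4} \right)}}{4}; F(2) = - \frac{5 \sin{\left(\frac{5}{2} \right)}}{4}.
Integral = F(5) - F(2) = - \frac{5 \sin{\left(\frac{13}{4} \right)}}{4} + \frac{5 \sin{\left(\frac{5}{2} \right)}}{4}.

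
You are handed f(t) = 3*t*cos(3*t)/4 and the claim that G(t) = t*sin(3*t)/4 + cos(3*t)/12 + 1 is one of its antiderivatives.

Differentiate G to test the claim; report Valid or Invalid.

Valid - the claim checks out under differentiation.

d/dt[G] = 3*t*cos(3*t)/4
This equals f(t) exactly, so the claim holds.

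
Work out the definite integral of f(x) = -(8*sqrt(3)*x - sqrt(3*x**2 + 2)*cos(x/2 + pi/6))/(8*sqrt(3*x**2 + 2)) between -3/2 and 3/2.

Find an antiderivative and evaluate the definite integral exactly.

Antiderivative: F(x) = (-4*sqrt(3)*sqrt(3*x**2 + 2) + 3*sin(x/2 + pi/6))/12; value = -cos(3/4 + pi/3)/4 + sin(pi/6 + 3/4)/4

A first test for any F(x): its x-derivative must equal f(x) identically.
F(x) = (-4*sqrt(3)*sqrt(3*x**2 + 2) + 3*sin(x/2 + pi/6))/12 is an antiderivative of f.
Check: d/dx[(-4*sqrt(3)*sqrt(3*x**2 + 2) + 3*sin(x/2 + pi/6))/12] = (-8*sqrt(3)*x + sqrt(3*x**2 + 2)*cos(x/2 + pi/6))/(8*sqrt(3*x**2 + 2)), which equals f(x).
F(3/2) = -sqrt(105)/6 + sin(pi/6 + 3/4)/4; F(-3/2) = -sqrt(105)/6 + cos(3/4 + pi/3)/4.
Integral = F(3/2) - F(-3/2) = -cos(3/4 + pi/3)/4 + sin(pi/6 + 3/4)/4.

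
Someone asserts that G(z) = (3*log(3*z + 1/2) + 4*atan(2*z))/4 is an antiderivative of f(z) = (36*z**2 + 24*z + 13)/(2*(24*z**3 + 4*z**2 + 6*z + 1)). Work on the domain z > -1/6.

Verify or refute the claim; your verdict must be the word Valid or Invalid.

Valid: G'(z) = f(z).

d/dz[G] = (36*z**2 + 24*z + 13)/(48*z**3 + 8*z**2 + 12*z + 2)
This equals f(z) exactly, so the claim holds.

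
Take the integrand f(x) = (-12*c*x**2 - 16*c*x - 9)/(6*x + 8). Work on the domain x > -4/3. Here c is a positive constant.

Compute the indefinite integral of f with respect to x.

An antiderivative F(x) passes only if d/dx[F] lands on f(x) exactly.
Check: d/dx[-c*x**2 - 3*log(3*x/2 + 2)/2] = (-12*c*x**2 - 16*c*x - 9)/(6*x + 8) = f(x).

F(x) = -c*x**2 - 3*log(3*x/2 + 2)/2 + C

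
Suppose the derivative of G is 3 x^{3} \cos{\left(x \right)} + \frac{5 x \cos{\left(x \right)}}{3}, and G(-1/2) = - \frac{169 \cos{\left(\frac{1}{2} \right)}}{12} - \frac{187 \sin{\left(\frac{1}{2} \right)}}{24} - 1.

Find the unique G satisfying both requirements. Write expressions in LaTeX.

G(x) = 3 x^{3} \sin{\left(x \right)} + 9 x^{2} \cos{\left(x \right)} - \frac{49 x \sin{\left(x \right)}}{3} - \frac{49 \cos{\left(x \right)}}{3} - 1

The integrand splits into summands that can be handled one at a time.
A general antiderivative is 3 x^{3} \sin{\left(x \right)} + 9 x^{2} \cos{\left(x \right)} - \frac{49 x \sin{\left(x \right)}}{3} - \frac{49 \cos{\left(x \right)}}{3} + C.
The condition gives C = - \frac{169 \cos{\left(\frac{1}{2} \right)}}{12} - \frac{187 \sin{\left(\frac{1}{2} \right)}}{24} - 1 - (- \frac{169 \cos{\left(\frac{1}{2} \right)}}{12} - \frac{187 \sin{\left(\frac{1}{2} \right)}}{24}) = -1.
So G(x) = 3 x^{3} \sin{\left(x \right)} + 9 x^{2} \cos{\left(x \right)} - \frac{49 x \sin{\left(x \right)}}{3} - \frac{49 \cos{\left(x \right)}}{3} - 1.
Check: d/dx[3 x^{3} \sin{\left(x \right)} + 9 x^{2} \cos{\left(x \right)} - \frac{49 x \sin{\left(x \right)}}{3} - \frac{49 \cos{\left(x \right)}}{3} - 1] = 3 x^{3} \cos{\left(x \right)} + \frac{5 x \cos{\left(x \right)}}{3} = G'(x).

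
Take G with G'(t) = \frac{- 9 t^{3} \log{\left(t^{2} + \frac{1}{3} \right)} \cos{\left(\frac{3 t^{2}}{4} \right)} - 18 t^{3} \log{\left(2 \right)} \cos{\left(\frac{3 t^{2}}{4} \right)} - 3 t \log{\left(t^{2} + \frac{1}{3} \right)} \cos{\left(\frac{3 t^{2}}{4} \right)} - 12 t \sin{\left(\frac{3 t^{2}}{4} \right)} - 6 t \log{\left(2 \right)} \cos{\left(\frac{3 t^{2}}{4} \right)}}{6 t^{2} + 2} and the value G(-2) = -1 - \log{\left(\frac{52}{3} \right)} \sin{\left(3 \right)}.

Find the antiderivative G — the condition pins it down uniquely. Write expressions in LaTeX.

G'(t) has the shape u'v + uv' for u = - \log{\left(4 t^{2} + \frac{4}{3} \right)} and v = \sin{\left(\frac{3 t^{2}}{4} \right)} — it is the derivative of the product u*v.
A general antiderivative is - \log{\left(4 t^{2} + \frac{4}{3} \right)} \sin{\left(\frac{3 t^{2}}{4} \right)} + C.
The condition gives C = -1 - \log{\left(\frac{52}{3} \right)} \sin{\left(3 \right)} - (- \log{\left(\frac{52}{3} \right)} \sin{\left(3 \right)}) = -1.
So G(t) = - \log{\left(4 t^{2} + \frac{4}{3} \right)} \sin{\left(\frac{3 t^{2}}{4} \right)} - 1.
Check: d/dt[- \log{\left(4 t^{2} + \frac{4}{3} \right)} \sin{\left(\frac{3 t^{2}}{4} \right)} - 1] = \frac{- 9 t^{3} \log{\left(t^{2} + \frac{1}{3} \right)} \cos{\left(\frac{3 t^{2}}{4} \right)} - 18 t^{3} \log{\left(2 \right)} \cos{\left(\frac{3 t^{2}}{4} \right)} - 3 t \log{\left(t^{2} + \frac{1}{3} \right)} \cos{\left(\frac{3 t^{2}}{4} \right)} - 12 t \sin{\left(\frac{3 t^{2}}{4} \right)} - 6 t \log{\left(2 \right)} \cos{\left(\frac{3 t^{2}}{4} \right)}}{6 t^{2} + 2} = G'(t).

G(t) = - \log{\left(4 t^{2} + \frac{4}{3} \right)} \sin{\left(\frac{3 t^{2}}{4} \right)} - 1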